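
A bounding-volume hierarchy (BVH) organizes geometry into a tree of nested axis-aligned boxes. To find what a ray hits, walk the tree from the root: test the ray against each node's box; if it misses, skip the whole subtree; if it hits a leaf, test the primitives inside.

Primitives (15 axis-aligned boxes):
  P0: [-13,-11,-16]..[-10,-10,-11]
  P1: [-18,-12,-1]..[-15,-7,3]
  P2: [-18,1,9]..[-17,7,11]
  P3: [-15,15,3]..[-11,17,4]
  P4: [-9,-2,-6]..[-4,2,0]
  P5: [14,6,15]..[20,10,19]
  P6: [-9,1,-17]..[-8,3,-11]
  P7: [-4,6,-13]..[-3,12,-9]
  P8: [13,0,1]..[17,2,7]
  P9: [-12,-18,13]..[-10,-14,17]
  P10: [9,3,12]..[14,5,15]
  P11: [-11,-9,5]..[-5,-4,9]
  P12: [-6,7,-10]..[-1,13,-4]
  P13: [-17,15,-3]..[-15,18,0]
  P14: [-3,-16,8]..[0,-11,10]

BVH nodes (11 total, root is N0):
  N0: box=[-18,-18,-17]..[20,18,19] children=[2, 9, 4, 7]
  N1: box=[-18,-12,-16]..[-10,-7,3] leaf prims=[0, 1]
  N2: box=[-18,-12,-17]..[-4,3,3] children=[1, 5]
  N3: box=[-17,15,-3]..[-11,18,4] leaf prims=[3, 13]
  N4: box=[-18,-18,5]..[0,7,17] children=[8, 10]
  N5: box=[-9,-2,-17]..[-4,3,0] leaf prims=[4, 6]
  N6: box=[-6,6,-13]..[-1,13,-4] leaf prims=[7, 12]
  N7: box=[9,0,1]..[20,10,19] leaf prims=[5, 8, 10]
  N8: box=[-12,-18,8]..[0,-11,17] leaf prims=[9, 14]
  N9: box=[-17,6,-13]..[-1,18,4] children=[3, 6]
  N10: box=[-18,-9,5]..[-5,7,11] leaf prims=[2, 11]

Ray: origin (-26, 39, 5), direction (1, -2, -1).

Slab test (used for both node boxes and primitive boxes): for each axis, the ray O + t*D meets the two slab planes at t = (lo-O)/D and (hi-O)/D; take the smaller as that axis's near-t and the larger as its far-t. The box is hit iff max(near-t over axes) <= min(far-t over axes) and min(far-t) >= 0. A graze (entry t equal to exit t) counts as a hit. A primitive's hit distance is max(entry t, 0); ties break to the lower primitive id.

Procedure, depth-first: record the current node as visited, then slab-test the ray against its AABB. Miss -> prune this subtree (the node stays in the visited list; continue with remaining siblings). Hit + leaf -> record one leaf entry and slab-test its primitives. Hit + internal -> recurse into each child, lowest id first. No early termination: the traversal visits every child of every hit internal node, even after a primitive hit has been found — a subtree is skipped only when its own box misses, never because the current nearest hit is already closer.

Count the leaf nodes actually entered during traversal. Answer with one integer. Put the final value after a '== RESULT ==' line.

Traverse from the root:
N0 x:[8,46] y:[21/2,57/2] z:[-14,22] -> hit [21/2,22], descend [2, 4, 7, 9]
  N2 x:[8,22] y:[18,51/2] z:[2,22] -> hit [18,22], descend [1, 5]
    N1 x:[8,16] y:[23,51/2] z:[2,21] -> miss, prune
    N5 x:[17,22] y:[18,41/2] z:[5,22] -> hit [18,41/2] leaf, test {P4(miss), P6@t=18}
  N4 x:[8,26] y:[16,57/2] z:[-12,0] -> miss, prune
  N7 x:[35,46] y:[29/2,39/2] z:[-14,4] -> miss, prune
  N9 x:[9,25] y:[21/2,33/2] z:[1,18] -> hit [21/2,33/2], descend [3, 6]
    N3 x:[9,15] y:[21/2,12] z:[1,8] -> miss, prune
    N6 x:[20,25] y:[13,33/2] z:[9,18] -> miss, prune

Summary -> nodes [0, 2, 1, 5, 4, 7, 9, 3, 6]; box-tests=9; leaf-entries=1; first=P6

== RESULT ==
1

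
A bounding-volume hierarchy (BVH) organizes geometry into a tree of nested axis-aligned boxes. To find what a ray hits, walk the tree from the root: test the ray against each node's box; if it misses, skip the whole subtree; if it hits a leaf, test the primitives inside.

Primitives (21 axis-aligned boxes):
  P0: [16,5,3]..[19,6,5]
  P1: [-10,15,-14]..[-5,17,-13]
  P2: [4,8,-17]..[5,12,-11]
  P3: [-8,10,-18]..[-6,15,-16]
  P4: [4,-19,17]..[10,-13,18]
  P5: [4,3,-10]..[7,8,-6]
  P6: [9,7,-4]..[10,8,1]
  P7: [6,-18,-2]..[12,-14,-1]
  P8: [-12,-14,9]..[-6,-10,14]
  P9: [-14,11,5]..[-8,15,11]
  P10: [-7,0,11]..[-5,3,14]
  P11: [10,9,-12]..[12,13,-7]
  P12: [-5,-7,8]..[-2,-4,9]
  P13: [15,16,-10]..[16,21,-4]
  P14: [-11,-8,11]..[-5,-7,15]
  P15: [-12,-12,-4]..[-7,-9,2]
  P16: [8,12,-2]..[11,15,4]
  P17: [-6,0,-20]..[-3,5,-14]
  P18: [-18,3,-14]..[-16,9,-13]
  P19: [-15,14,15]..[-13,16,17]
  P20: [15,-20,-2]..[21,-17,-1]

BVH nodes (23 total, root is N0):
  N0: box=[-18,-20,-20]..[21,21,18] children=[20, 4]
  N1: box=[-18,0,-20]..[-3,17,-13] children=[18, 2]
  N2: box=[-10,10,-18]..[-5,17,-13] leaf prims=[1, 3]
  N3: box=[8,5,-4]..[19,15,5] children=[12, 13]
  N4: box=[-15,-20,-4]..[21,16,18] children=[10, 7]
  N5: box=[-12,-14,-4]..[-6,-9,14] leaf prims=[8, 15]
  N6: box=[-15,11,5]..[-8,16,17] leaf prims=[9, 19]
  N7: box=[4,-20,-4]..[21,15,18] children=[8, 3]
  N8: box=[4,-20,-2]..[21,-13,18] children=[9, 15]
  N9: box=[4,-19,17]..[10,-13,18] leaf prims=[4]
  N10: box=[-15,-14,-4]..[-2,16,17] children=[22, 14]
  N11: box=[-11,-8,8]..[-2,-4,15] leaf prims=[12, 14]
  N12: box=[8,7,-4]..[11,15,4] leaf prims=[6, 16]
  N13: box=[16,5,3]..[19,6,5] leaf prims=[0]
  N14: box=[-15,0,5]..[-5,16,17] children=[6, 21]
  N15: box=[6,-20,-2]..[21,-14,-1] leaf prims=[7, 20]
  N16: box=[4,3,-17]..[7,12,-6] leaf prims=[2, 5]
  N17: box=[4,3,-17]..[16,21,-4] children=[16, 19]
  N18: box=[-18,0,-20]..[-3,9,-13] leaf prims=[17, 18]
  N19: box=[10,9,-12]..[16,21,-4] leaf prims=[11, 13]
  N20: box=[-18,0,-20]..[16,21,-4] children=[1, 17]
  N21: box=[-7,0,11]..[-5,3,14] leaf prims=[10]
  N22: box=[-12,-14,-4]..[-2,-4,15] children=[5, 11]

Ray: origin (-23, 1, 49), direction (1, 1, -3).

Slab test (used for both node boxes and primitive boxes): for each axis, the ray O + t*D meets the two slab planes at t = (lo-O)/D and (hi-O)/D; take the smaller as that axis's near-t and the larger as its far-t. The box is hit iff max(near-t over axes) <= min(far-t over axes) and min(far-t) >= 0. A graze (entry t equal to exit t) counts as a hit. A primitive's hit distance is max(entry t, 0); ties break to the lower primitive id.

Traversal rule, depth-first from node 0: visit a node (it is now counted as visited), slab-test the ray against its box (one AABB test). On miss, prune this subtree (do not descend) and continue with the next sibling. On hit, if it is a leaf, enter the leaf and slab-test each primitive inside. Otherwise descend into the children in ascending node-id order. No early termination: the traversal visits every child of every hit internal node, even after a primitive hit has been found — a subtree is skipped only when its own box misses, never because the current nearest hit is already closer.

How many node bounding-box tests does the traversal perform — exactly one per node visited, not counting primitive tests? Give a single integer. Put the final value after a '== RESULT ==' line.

Trace the traversal:
N0 x:[5,44] y:[-21,20] z:[31/3,23] -> hit [31/3,20], descend [4, 20]
  N4 x:[8,44] y:[-21,15] z:[31/3,53/3] -> hit [31/3,15], descend [7, 10]
    N7 x:[27,44] y:[-21,14] z:[31/3,53/3] -> miss, prune
    N10 x:[8,21] y:[-15,15] z:[32/3,53/3] -> hit [32/3,15], descend [14, 22]
      N14 x:[8,18] y:[-1,15] z:[32/3,44/3] -> hit [32/3,44/3], descend [6, 21]
        N6 x:[8,15] y:[10,15] z:[32/3,44/3] -> hit [32/3,44/3] leaf, test {P9@t=38/3, P19(miss)}
        N21 x:[16,18] y:[-1,2] z:[35/3,38/3] -> miss, prune
      N22 x:[11,21] y:[-15,-5] z:[34/3,53/3] -> miss, prune
  N20 x:[5,39] y:[-1,20] z:[53/3,23] -> hit [53/3,20], descend [1, 17]
    N1 x:[5,20] y:[-1,16] z:[62/3,23] -> miss, prune
    N17 x:[27,39] y:[2,20] z:[53/3,22] -> miss, prune

Summary -> nodes [0, 4, 7, 10, 14, 6, 21, 22, 20, 1, 17]; box-tests=11; leaf-entries=1; first=P9

== RESULT ==
11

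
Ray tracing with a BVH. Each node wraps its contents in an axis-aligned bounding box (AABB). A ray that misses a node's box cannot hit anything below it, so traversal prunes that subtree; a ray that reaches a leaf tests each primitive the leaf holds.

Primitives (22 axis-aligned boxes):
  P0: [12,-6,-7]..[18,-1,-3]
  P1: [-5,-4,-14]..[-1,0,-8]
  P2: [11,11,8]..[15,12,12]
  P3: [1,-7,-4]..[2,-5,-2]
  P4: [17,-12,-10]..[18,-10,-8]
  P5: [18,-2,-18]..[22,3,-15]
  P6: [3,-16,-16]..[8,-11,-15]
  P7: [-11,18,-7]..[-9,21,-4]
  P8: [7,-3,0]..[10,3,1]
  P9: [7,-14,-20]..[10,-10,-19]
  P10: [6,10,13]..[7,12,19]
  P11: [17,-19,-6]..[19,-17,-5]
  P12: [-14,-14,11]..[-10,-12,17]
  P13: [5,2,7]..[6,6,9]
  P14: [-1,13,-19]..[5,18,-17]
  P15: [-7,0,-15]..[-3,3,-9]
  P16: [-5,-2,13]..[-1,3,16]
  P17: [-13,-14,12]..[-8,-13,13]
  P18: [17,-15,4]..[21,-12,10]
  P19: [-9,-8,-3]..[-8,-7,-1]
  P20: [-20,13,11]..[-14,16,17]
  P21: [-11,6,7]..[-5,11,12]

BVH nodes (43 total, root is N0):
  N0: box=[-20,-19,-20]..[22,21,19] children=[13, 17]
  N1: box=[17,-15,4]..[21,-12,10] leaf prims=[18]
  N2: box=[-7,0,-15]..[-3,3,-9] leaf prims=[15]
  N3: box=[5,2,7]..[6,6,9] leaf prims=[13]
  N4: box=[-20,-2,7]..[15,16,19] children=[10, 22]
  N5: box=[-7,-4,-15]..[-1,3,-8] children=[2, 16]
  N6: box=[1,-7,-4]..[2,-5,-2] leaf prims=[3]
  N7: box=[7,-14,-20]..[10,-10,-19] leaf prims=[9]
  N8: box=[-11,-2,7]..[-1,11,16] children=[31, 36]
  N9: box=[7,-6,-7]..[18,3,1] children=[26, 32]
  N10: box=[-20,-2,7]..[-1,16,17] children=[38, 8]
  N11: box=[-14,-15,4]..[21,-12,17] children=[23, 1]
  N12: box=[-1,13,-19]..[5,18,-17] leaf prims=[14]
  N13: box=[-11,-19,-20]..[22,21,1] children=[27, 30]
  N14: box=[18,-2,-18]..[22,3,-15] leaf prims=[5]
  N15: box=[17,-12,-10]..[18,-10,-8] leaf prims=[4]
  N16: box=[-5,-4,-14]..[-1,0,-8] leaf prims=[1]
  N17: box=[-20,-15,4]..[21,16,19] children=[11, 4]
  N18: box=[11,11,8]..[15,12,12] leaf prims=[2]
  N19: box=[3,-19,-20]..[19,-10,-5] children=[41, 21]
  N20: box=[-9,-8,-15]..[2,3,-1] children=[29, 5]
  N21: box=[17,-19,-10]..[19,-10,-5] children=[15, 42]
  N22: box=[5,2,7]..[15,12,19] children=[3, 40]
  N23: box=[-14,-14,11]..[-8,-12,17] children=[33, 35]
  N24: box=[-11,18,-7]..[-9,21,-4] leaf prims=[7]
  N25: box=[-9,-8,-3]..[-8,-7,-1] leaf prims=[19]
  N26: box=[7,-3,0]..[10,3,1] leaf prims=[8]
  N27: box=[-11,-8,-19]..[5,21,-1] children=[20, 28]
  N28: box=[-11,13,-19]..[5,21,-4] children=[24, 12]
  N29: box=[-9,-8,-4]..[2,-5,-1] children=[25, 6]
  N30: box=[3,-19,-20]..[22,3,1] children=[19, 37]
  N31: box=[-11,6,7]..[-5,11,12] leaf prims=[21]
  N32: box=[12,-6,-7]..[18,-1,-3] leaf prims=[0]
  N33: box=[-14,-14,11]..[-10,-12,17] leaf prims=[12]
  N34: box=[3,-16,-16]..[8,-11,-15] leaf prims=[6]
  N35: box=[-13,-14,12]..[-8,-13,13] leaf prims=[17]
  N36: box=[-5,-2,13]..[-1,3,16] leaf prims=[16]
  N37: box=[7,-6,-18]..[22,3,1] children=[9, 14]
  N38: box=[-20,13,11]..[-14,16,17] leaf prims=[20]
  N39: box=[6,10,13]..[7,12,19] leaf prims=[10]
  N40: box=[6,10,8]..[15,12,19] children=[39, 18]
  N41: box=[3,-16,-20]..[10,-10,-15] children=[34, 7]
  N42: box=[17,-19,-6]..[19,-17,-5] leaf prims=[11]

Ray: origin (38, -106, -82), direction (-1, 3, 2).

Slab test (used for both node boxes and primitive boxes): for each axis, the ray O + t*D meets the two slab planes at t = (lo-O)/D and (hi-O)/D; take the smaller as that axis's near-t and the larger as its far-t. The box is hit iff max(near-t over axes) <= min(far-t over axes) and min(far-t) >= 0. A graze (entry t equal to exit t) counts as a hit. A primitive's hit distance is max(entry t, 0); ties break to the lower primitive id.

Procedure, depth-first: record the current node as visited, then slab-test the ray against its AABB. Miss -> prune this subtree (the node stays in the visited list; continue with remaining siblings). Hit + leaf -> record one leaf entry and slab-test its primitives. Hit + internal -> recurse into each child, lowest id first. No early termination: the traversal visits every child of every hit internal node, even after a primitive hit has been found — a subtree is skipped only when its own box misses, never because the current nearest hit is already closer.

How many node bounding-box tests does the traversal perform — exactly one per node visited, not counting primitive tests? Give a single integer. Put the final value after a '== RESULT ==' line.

Traverse from the root:
N0 x:[16,58] y:[29,127/3] z:[31,101/2] -> hit [31,127/3], descend [13, 17]
  N13 x:[16,49] y:[29,127/3] z:[31,83/2] -> hit [31,83/2], descend [27, 30]
    N27 x:[33,49] y:[98/3,127/3] z:[63/2,81/2] -> hit [33,81/2], descend [20, 28]
      N20 x:[36,47] y:[98/3,109/3] z:[67/2,81/2] -> hit [36,109/3], descend [5, 29]
        N5 x:[39,45] y:[34,109/3] z:[67/2,37] -> miss, prune
        N29 x:[36,47] y:[98/3,101/3] z:[39,81/2] -> miss, prune
      N28 x:[33,49] y:[119/3,127/3] z:[63/2,39] -> miss, prune
    N30 x:[16,35] y:[29,109/3] z:[31,83/2] -> hit [31,35], descend [19, 37]
      N19 x:[19,35] y:[29,32] z:[31,77/2] -> hit [31,32], descend [21, 41]
        N21 x:[19,21] y:[29,32] z:[36,77/2] -> miss, prune
        N41 x:[28,35] y:[30,32] z:[31,67/2] -> hit [31,32], descend [7, 34]
          N7 x:[28,31] y:[92/3,32] z:[31,63/2] -> hit [31,31] leaf, test {P9@t=31}
          N34 x:[30,35] y:[30,95/3] z:[33,67/2] -> miss, prune
      N37 x:[16,31] y:[100/3,109/3] z:[32,83/2] -> miss, prune
  N17 x:[17,58] y:[91/3,122/3] z:[43,101/2] -> miss, prune

15 AABB tests over nodes [0, 13, 27, 20, 5, 29, 28, 30, 19, 21, 41, 7, 34, 37, 17]; 1 leaf entered; closest P9.

== RESULT ==
15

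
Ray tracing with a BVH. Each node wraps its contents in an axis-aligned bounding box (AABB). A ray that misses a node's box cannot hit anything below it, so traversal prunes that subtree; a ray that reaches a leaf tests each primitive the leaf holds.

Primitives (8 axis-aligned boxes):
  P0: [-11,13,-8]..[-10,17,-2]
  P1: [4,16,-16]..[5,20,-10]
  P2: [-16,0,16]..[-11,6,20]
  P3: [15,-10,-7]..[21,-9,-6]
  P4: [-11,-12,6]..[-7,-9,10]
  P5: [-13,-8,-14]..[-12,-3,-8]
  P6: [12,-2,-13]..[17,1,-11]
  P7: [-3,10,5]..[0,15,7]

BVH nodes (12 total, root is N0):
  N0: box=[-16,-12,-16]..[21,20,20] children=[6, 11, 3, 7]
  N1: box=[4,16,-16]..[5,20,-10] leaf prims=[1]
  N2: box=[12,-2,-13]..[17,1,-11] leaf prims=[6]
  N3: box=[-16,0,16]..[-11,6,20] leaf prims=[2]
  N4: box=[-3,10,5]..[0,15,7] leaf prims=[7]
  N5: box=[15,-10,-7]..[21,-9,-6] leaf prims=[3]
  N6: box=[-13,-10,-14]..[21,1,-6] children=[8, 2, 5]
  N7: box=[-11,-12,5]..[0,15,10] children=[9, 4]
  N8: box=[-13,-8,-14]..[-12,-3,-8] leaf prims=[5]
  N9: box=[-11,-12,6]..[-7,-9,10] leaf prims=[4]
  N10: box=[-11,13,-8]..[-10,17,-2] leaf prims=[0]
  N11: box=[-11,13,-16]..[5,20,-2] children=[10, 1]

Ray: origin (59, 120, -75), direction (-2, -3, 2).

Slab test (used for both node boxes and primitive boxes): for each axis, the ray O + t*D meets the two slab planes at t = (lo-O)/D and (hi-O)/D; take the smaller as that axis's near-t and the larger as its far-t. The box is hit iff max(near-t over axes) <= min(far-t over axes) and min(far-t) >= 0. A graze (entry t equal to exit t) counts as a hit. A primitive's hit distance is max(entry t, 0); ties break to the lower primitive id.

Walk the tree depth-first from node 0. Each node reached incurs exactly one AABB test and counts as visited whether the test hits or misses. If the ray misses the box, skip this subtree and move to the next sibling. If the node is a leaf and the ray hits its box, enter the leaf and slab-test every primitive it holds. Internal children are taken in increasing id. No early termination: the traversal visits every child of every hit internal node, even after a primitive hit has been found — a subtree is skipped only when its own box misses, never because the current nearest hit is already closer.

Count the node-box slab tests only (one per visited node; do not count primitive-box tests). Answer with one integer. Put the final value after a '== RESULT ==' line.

Walk:
N0 x:[19,75/2] y:[100/3,44] z:[59/2,95/2] -> hit [100/3,75/2], descend [3, 6, 7, 11]
  N3 x:[35,75/2] y:[38,40] z:[91/2,95/2] -> miss, prune
  N6 x:[19,36] y:[119/3,130/3] z:[61/2,69/2] -> miss, prune
  N7 x:[59/2,35] y:[35,44] z:[40,85/2] -> miss, prune
  N11 x:[27,35] y:[100/3,107/3] z:[59/2,73/2] -> hit [100/3,35], descend [1, 10]
    N1 x:[27,55/2] y:[100/3,104/3] z:[59/2,65/2] -> miss, prune
    N10 x:[69/2,35] y:[103/3,107/3] z:[67/2,73/2] -> hit [69/2,35] leaf, test {P0@t=69/2}

order=[0, 3, 6, 7, 11, 1, 10]  |boxes|=7  |leaves|=1  hit=P0

== RESULT ==
7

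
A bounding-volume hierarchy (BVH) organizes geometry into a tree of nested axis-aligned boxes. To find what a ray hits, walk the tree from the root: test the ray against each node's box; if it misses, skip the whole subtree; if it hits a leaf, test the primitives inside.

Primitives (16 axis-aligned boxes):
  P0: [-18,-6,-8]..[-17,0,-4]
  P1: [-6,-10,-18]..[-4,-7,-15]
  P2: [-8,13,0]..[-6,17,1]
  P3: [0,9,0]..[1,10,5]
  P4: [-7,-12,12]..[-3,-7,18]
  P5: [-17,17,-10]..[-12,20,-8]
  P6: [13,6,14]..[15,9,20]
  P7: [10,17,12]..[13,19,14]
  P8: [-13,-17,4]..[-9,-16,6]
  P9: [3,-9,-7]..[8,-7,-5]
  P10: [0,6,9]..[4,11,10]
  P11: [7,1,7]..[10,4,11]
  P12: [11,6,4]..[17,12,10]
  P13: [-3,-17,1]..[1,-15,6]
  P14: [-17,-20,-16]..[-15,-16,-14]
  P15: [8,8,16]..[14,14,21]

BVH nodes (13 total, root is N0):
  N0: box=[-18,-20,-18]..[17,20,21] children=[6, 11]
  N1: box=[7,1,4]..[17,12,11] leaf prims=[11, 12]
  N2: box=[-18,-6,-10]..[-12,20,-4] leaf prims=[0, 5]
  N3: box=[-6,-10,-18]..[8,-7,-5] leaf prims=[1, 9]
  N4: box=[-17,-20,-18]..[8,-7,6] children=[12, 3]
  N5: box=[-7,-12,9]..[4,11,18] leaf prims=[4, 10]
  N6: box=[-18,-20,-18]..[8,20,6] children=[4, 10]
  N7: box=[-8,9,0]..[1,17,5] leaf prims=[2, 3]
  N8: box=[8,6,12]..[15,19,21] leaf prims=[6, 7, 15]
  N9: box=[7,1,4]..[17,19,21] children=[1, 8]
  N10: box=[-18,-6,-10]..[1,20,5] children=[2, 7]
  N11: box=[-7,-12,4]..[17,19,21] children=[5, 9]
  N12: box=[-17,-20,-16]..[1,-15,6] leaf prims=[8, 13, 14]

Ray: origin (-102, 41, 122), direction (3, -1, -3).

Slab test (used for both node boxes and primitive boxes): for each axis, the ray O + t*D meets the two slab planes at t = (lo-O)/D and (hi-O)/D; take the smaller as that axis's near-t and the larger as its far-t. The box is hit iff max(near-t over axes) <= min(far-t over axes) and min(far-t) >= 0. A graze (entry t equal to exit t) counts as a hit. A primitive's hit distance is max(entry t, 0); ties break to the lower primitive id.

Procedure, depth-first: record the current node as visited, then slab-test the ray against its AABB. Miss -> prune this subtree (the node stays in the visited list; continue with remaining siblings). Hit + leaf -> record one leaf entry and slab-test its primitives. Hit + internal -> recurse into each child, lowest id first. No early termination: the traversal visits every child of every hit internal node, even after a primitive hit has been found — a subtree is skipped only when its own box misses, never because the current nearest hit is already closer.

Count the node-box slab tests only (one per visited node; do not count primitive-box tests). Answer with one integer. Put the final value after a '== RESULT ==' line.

Trace the traversal:
N0 x:[28,119/3] y:[21,61] z:[101/3,140/3] -> hit [101/3,119/3], descend [6, 11]
  N6 x:[28,110/3] y:[21,61] z:[116/3,140/3] -> miss, prune
  N11 x:[95/3,119/3] y:[22,53] z:[101/3,118/3] -> hit [101/3,118/3], descend [5, 9]
    N5 x:[95/3,106/3] y:[30,53] z:[104/3,113/3] -> hit [104/3,106/3] leaf, test {P4(miss), P10(miss)}
    N9 x:[109/3,119/3] y:[22,40] z:[101/3,118/3] -> hit [109/3,118/3], descend [1, 8]
      N1 x:[109/3,119/3] y:[29,40] z:[37,118/3] -> hit [37,118/3] leaf, test {P11@t=37, P12(miss)}
      N8 x:[110/3,39] y:[22,35] z:[101/3,110/3] -> miss, prune

Summary -> nodes [0, 6, 11, 5, 9, 1, 8]; box-tests=7; leaf-entries=2; first=P11

== RESULT ==
7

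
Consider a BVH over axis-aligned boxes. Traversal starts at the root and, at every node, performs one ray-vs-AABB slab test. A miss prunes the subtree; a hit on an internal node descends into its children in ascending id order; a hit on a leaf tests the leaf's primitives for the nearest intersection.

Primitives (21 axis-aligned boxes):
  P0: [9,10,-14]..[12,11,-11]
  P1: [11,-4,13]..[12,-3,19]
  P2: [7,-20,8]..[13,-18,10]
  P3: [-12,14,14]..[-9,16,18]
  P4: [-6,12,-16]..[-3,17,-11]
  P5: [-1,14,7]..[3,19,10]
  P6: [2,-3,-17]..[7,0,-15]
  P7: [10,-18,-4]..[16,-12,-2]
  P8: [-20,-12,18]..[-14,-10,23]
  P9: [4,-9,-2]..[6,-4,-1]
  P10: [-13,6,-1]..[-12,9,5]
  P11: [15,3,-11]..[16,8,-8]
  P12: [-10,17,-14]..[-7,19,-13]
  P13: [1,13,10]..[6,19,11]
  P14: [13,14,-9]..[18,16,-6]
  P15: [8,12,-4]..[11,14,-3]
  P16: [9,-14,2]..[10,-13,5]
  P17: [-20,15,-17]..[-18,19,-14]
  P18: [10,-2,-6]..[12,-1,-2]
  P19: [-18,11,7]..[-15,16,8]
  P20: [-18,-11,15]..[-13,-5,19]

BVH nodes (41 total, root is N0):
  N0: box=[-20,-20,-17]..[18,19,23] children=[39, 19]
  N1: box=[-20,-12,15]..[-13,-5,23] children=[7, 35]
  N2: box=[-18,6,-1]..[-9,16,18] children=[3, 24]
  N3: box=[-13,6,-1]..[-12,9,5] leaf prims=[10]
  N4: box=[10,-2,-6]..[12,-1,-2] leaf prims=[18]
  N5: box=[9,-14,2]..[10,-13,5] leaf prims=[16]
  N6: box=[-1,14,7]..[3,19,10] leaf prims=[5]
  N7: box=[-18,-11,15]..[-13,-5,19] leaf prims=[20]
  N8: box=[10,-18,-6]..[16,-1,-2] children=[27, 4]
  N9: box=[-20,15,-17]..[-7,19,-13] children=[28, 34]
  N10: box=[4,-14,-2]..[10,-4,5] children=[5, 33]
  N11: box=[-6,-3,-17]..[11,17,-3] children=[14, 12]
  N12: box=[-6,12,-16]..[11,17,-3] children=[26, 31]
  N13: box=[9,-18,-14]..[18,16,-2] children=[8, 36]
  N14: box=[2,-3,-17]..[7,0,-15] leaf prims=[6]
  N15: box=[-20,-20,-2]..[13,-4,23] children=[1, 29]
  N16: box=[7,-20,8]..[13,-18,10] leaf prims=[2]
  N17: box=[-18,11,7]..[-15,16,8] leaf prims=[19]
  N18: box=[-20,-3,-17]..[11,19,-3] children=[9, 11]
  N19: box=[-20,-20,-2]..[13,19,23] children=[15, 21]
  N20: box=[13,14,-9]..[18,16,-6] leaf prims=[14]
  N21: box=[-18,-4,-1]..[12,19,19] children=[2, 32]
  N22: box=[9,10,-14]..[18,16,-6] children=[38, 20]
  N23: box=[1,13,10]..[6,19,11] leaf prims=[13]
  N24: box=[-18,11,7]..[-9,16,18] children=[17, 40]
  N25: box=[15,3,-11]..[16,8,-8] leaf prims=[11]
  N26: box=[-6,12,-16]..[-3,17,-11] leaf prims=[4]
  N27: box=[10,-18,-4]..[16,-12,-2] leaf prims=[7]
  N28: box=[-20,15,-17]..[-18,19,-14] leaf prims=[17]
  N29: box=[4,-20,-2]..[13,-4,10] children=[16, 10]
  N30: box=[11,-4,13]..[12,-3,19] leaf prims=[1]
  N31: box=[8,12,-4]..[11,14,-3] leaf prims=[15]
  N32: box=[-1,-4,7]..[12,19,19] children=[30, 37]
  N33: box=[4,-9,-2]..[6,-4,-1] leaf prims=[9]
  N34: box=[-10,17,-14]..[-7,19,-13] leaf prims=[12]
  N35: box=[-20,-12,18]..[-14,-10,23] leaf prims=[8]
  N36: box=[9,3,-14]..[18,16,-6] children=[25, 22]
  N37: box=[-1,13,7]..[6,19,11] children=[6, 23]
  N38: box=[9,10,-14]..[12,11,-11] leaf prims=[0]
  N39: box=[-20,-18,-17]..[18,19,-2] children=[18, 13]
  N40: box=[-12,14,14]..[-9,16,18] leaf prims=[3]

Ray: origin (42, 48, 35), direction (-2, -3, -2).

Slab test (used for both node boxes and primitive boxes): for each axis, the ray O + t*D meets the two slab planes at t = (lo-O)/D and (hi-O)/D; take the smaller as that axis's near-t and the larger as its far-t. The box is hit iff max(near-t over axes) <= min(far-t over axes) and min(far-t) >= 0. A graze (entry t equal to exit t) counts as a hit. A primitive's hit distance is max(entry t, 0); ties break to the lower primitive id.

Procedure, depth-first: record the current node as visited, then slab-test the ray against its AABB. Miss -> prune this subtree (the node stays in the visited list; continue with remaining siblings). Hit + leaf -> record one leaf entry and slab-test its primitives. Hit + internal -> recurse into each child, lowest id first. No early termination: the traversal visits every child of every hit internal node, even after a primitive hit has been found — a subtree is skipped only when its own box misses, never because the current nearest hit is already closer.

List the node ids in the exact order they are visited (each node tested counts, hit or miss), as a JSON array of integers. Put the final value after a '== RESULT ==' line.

Walk:
N0 x:[12,31] y:[29/3,68/3] z:[6,26] -> hit [12,68/3], descend [19, 39]
  N19 x:[29/2,31] y:[29/3,68/3] z:[6,37/2] -> hit [29/2,37/2], descend [15, 21]
    N15 x:[29/2,31] y:[52/3,68/3] z:[6,37/2] -> hit [52/3,37/2], descend [1, 29]
      N1 x:[55/2,31] y:[53/3,20] z:[6,10] -> miss, prune
      N29 x:[29/2,19] y:[52/3,68/3] z:[25/2,37/2] -> hit [52/3,37/2], descend [10, 16]
        N10 x:[16,19] y:[52/3,62/3] z:[15,37/2] -> hit [52/3,37/2], descend [5, 33]
          N5 x:[16,33/2] y:[61/3,62/3] z:[15,33/2] -> miss, prune
          N33 x:[18,19] y:[52/3,19] z:[18,37/2] -> hit [18,37/2] leaf, test {P9@t=18}
        N16 x:[29/2,35/2] y:[22,68/3] z:[25/2,27/2] -> miss, prune
    N21 x:[15,30] y:[29/3,52/3] z:[8,18] -> hit [15,52/3], descend [2, 32]
      N2 x:[51/2,30] y:[32/3,14] z:[17/2,18] -> miss, prune
      N32 x:[15,43/2] y:[29/3,52/3] z:[8,14] -> miss, prune
  N39 x:[12,31] y:[29/3,22] z:[37/2,26] -> hit [37/2,22], descend [13, 18]
    N13 x:[12,33/2] y:[32/3,22] z:[37/2,49/2] -> miss, prune
    N18 x:[31/2,31] y:[29/3,17] z:[19,26] -> miss, prune

Visited [0, 19, 15, 1, 29, 10, 5, 33, 16, 21, 2, 32, 39, 13, 18]. Tests: 15 box, 1 leaf. Nearest: P9.

== RESULT ==
[0, 19, 15, 1, 29, 10, 5, 33, 16, 21, 2, 32, 39, 13, 18]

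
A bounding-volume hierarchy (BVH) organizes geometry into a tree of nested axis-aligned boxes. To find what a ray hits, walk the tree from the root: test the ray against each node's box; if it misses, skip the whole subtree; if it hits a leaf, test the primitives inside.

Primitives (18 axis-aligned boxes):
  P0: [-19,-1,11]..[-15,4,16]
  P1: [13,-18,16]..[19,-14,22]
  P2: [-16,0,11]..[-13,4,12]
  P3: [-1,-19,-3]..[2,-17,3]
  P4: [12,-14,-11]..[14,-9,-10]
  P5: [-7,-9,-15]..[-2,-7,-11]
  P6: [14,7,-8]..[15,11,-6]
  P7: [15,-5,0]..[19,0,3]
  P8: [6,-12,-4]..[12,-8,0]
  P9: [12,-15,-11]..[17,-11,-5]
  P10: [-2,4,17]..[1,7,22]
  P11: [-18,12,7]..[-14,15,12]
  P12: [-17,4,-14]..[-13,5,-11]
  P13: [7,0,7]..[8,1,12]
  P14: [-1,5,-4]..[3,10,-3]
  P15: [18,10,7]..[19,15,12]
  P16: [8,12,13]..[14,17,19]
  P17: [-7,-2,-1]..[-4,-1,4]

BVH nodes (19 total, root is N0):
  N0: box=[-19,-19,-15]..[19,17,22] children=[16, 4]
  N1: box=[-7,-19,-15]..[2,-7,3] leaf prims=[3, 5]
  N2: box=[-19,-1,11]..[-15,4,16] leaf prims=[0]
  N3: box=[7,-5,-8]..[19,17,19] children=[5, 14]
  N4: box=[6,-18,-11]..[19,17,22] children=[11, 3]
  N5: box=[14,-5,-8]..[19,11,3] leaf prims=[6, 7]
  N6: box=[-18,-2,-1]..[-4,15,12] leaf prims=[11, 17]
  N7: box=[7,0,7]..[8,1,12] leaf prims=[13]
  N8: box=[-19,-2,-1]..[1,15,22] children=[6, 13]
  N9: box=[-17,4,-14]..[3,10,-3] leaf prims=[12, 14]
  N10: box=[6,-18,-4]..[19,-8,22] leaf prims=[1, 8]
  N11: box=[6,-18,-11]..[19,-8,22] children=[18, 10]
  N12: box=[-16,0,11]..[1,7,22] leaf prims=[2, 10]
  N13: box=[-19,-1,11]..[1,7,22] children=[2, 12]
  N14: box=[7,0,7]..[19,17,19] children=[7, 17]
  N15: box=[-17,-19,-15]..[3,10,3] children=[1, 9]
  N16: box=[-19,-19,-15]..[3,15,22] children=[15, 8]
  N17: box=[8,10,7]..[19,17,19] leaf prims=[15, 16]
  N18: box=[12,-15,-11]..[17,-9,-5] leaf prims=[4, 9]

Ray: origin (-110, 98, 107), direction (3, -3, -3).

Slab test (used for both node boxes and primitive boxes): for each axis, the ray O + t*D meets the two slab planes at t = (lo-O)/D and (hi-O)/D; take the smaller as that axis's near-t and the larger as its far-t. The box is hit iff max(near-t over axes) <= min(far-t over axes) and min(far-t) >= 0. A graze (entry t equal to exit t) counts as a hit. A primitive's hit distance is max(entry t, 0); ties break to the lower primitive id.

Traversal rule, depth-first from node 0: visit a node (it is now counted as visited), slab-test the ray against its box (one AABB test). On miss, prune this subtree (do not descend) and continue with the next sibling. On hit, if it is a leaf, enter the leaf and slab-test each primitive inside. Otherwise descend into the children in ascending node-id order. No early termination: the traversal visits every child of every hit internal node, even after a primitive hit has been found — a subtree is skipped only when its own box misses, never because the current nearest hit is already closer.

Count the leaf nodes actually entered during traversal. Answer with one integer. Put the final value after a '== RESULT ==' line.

Trace the traversal:
N0 x:[91/3,43] y:[27,39] z:[85/3,122/3] -> hit [91/3,39], descend [4, 16]
  N4 x:[116/3,43] y:[27,116/3] z:[85/3,118/3] -> hit [116/3,116/3], descend [3, 11]
    N3 x:[39,43] y:[27,103/3] z:[88/3,115/3] -> miss, prune
    N11 x:[116/3,43] y:[106/3,116/3] z:[85/3,118/3] -> hit [116/3,116/3], descend [10, 18]
      N10 x:[116/3,43] y:[106/3,116/3] z:[85/3,37] -> miss, prune
      N18 x:[122/3,127/3] y:[107/3,113/3] z:[112/3,118/3] -> miss, prune
  N16 x:[91/3,113/3] y:[83/3,39] z:[85/3,122/3] -> hit [91/3,113/3], descend [8, 15]
    N8 x:[91/3,37] y:[83/3,100/3] z:[85/3,36] -> hit [91/3,100/3], descend [6, 13]
      N6 x:[92/3,106/3] y:[83/3,100/3] z:[95/3,36] -> hit [95/3,100/3] leaf, test {P11(miss), P17(miss)}
      N13 x:[91/3,37] y:[91/3,33] z:[85/3,32] -> hit [91/3,32], descend [2, 12]
        N2 x:[91/3,95/3] y:[94/3,33] z:[91/3,32] -> hit [94/3,95/3] leaf, test {P0@t=94/3}
        N12 x:[94/3,37] y:[91/3,98/3] z:[85/3,32] -> hit [94/3,32] leaf, test {P2@t=95/3, P10(miss)}
    N15 x:[31,113/3] y:[88/3,39] z:[104/3,122/3] -> hit [104/3,113/3], descend [1, 9]
      N1 x:[103/3,112/3] y:[35,39] z:[104/3,122/3] -> hit [35,112/3] leaf, test {P3(miss), P5(miss)}
      N9 x:[31,113/3] y:[88/3,94/3] z:[110/3,121/3] -> miss, prune

Summary -> nodes [0, 4, 3, 11, 10, 18, 16, 8, 6, 13, 2, 12, 15, 1, 9]; box-tests=15; leaf-entries=4; first=P0

== RESULT ==
4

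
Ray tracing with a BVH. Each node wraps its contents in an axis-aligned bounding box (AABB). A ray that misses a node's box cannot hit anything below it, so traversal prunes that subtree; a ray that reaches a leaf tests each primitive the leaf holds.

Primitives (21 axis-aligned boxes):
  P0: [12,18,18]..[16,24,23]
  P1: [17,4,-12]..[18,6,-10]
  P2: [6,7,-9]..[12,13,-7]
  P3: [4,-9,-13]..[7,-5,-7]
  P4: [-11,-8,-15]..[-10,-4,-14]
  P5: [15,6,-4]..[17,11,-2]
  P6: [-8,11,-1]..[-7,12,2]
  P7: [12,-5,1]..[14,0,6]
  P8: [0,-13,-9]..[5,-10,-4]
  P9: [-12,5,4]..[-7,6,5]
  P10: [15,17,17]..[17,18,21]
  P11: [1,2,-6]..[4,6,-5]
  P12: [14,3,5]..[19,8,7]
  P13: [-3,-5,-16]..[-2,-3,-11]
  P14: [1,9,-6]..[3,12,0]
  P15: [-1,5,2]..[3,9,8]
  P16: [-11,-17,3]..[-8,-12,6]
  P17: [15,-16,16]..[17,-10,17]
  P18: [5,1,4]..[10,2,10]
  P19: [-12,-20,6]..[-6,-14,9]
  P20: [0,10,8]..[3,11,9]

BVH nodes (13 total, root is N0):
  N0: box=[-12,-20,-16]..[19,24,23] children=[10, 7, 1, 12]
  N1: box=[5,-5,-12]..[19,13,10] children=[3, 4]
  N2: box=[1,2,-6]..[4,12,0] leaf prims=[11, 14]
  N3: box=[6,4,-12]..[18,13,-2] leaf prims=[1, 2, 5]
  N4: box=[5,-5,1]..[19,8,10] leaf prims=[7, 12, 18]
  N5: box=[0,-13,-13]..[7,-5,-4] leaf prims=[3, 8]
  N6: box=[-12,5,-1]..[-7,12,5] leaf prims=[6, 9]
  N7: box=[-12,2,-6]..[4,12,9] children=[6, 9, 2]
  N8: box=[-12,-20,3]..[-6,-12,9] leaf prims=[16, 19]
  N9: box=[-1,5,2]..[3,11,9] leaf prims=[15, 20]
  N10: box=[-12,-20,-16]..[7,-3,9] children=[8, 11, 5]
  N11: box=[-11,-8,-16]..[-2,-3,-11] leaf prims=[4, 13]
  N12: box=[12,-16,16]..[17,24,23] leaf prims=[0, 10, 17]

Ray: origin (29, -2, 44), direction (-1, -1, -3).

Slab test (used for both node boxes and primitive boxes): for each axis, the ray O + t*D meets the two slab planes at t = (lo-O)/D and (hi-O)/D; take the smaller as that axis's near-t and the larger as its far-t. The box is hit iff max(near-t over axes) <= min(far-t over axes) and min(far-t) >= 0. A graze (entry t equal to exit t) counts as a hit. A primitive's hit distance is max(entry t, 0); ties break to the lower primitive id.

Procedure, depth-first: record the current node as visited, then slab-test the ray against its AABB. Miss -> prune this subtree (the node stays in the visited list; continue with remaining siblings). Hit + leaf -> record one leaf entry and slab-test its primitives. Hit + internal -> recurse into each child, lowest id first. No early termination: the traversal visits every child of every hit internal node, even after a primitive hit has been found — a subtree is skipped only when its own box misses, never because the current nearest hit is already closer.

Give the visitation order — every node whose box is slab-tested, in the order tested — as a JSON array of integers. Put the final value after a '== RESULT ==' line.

Trace the traversal:
N0 x:[10,41] y:[-26,18] z:[7,20] -> hit [10,18], descend [1, 7, 10, 12]
  N1 x:[10,24] y:[-15,3] z:[34/3,56/3] -> miss, prune
  N7 x:[25,41] y:[-14,-4] z:[35/3,50/3] -> miss, prune
  N10 x:[22,41] y:[1,18] z:[35/3,20] -> miss, prune
  N12 x:[12,17] y:[-26,14] z:[7,28/3] -> miss, prune

Summary -> nodes [0, 1, 7, 10, 12]; box-tests=5; leaf-entries=0; first=miss

== RESULT ==
[0, 1, 7, 10, 12]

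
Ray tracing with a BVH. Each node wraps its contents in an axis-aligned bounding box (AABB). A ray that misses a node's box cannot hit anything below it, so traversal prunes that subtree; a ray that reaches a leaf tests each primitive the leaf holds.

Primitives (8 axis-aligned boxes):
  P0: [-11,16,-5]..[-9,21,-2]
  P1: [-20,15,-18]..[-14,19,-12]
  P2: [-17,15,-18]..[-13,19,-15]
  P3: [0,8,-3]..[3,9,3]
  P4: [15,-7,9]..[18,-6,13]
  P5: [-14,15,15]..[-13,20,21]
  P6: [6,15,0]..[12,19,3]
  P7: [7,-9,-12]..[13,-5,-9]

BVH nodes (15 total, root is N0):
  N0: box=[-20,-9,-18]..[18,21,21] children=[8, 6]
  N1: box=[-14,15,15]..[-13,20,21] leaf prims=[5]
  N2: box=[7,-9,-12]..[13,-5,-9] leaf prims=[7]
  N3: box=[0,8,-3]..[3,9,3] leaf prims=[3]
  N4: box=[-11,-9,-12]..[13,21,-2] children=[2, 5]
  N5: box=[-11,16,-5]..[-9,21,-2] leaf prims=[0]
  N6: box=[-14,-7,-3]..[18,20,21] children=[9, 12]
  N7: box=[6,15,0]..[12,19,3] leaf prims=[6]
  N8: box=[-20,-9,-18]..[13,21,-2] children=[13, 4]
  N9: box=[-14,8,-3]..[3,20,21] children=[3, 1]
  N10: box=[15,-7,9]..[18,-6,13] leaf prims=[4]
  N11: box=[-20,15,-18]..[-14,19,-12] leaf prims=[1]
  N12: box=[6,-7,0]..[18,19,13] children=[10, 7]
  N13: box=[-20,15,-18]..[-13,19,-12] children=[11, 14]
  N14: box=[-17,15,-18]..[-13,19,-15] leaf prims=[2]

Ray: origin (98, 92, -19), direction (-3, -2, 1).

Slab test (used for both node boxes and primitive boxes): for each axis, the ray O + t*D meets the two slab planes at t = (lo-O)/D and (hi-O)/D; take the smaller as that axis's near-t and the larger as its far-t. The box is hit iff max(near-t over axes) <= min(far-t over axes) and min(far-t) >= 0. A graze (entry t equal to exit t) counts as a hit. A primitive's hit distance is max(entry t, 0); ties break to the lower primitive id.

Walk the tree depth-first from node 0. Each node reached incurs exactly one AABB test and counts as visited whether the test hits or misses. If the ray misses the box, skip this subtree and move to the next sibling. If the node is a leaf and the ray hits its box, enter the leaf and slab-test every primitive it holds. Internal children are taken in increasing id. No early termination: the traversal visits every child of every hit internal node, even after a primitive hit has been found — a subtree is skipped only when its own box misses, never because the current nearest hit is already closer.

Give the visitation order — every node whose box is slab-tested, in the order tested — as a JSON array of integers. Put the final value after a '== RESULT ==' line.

Trace the traversal:
N0 x:[80/3,118/3] y:[71/2,101/2] z:[1,40] -> hit [71/2,118/3], descend [6, 8]
  N6 x:[80/3,112/3] y:[36,99/2] z:[16,40] -> hit [36,112/3], descend [9, 12]
    N9 x:[95/3,112/3] y:[36,42] z:[16,40] -> hit [36,112/3], descend [1, 3]
      N1 x:[37,112/3] y:[36,77/2] z:[34,40] -> hit [37,112/3] leaf, test {P5@t=37}
      N3 x:[95/3,98/3] y:[83/2,42] z:[16,22] -> miss, prune
    N12 x:[80/3,92/3] y:[73/2,99/2] z:[19,32] -> miss, prune
  N8 x:[85/3,118/3] y:[71/2,101/2] z:[1,17] -> miss, prune

Visited [0, 6, 9, 1, 3, 12, 8]. Tests: 7 box, 1 leaf. Nearest: P5.

== RESULT ==
[0, 6, 9, 1, 3, 12, 8]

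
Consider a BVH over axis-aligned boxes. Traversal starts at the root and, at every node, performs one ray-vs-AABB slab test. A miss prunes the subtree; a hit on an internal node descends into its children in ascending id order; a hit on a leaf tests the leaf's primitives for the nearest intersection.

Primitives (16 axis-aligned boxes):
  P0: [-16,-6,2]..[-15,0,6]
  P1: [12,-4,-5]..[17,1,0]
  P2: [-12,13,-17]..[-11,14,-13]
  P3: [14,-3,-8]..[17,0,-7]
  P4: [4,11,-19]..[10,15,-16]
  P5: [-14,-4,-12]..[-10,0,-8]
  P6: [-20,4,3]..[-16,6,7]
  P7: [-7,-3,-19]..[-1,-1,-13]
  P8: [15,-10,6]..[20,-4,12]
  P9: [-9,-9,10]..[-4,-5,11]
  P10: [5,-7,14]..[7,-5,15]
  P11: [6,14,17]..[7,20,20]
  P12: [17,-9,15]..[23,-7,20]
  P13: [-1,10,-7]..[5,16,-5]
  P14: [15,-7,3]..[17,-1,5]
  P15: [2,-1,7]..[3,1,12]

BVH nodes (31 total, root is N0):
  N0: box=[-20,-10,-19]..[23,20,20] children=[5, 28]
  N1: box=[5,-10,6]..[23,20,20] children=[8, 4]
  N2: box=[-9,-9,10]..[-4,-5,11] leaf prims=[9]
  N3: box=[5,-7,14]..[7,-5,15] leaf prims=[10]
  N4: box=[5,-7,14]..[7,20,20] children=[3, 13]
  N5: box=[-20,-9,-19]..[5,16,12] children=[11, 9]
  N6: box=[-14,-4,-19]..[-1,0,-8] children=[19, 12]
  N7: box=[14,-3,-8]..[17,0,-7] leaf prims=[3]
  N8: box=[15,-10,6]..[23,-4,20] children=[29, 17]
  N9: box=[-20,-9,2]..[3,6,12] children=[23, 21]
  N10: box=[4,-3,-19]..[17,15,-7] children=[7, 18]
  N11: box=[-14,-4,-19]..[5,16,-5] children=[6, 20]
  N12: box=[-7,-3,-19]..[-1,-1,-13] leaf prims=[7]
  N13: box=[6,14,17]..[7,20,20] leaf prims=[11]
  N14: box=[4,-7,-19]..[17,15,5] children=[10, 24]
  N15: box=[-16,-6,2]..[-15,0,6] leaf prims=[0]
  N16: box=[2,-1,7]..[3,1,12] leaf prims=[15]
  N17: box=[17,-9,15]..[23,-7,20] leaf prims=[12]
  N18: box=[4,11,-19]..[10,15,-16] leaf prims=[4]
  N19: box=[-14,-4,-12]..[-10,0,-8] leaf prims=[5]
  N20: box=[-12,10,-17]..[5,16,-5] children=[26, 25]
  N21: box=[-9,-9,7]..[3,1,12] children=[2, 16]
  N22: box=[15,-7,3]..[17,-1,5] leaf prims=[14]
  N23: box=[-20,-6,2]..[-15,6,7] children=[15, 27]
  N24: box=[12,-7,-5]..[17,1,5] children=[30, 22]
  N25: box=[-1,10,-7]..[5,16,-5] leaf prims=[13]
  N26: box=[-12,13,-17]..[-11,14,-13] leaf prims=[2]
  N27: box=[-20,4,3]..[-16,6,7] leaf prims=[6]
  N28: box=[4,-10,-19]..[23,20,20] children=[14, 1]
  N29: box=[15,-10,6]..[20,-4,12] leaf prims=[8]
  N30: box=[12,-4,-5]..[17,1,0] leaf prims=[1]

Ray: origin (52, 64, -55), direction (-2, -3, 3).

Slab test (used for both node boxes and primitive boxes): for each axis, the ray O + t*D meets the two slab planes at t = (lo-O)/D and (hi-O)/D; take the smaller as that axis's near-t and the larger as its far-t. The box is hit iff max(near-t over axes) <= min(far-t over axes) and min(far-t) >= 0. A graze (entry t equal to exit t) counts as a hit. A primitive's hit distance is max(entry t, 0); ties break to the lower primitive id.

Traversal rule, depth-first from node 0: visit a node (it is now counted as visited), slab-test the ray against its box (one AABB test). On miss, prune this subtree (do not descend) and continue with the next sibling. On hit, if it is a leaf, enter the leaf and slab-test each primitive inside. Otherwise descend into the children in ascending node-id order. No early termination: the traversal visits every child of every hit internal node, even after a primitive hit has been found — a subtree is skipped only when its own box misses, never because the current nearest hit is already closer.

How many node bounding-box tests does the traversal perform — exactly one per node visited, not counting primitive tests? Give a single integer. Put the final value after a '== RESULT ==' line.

Trace the traversal:
N0 x:[29/2,36] y:[44/3,74/3] z:[12,25] -> hit [44/3,74/3], descend [5, 28]
  N5 x:[47/2,36] y:[16,73/3] z:[12,67/3] -> miss, prune
  N28 x:[29/2,24] y:[44/3,74/3] z:[12,25] -> hit [44/3,24], descend [1, 14]
    N1 x:[29/2,47/2] y:[44/3,74/3] z:[61/3,25] -> hit [61/3,47/2], descend [4, 8]
      N4 x:[45/2,47/2] y:[44/3,71/3] z:[23,25] -> hit [23,47/2], descend [3, 13]
        N3 x:[45/2,47/2] y:[23,71/3] z:[23,70/3] -> hit [23,70/3] leaf, test {P10@t=23}
        N13 x:[45/2,23] y:[44/3,50/3] z:[24,25] -> miss, prune
      N8 x:[29/2,37/2] y:[68/3,74/3] z:[61/3,25] -> miss, prune
    N14 x:[35/2,24] y:[49/3,71/3] z:[12,20] -> hit [35/2,20], descend [10, 24]
      N10 x:[35/2,24] y:[49/3,67/3] z:[12,16] -> miss, prune
      N24 x:[35/2,20] y:[21,71/3] z:[50/3,20] -> miss, prune

11 AABB tests over nodes [0, 5, 28, 1, 4, 3, 13, 8, 14, 10, 24]; 1 leaf entered; closest P10.

== RESULT ==
11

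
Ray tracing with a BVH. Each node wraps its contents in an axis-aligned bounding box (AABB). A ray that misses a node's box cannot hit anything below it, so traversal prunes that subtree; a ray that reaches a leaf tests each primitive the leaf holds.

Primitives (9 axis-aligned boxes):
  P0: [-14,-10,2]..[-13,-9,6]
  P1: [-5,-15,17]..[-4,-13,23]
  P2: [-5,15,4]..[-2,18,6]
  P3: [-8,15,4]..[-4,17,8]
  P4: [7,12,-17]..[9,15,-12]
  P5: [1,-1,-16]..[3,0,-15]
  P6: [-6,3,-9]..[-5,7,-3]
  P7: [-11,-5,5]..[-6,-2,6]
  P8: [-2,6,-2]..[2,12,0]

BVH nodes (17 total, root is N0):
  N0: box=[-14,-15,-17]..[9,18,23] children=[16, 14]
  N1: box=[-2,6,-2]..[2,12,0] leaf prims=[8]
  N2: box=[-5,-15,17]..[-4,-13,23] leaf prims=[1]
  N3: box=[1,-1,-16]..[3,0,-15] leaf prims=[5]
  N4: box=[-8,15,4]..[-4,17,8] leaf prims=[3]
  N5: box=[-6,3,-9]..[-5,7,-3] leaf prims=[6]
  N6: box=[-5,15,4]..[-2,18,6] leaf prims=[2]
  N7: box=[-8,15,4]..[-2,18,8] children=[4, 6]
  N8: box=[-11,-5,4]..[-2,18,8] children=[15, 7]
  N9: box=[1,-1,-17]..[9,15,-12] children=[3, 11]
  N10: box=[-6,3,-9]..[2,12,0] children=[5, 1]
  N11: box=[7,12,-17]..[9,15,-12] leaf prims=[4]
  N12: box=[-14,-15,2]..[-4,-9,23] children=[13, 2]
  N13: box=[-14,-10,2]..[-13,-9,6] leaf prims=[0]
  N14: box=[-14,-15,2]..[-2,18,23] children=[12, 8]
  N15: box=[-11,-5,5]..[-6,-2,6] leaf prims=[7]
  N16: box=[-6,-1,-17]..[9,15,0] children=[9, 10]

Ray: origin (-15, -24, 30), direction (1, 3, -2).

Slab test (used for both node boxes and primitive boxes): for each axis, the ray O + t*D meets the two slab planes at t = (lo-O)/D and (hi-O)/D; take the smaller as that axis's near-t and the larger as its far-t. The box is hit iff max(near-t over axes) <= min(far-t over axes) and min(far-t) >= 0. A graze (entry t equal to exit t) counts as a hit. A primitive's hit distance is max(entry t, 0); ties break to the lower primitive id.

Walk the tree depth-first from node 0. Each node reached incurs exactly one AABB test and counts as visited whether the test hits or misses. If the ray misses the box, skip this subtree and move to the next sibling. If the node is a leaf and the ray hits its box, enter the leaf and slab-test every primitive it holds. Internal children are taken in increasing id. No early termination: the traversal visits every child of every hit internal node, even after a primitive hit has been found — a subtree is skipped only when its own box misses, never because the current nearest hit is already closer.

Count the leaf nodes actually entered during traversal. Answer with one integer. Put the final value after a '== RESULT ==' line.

Walk:
N0 x:[1,24] y:[3,14] z:[7/2,47/2] -> hit [7/2,14], descend [14, 16]
  N14 x:[1,13] y:[3,14] z:[7/2,14] -> hit [7/2,13], descend [8, 12]
    N8 x:[4,13] y:[19/3,14] z:[11,13] -> hit [11,13], descend [7, 15]
      N7 x:[7,13] y:[13,14] z:[11,13] -> hit [13,13], descend [4, 6]
        N4 x:[7,11] y:[13,41/3] z:[11,13] -> miss, prune
        N6 x:[10,13] y:[13,14] z:[12,13] -> hit [13,13] leaf, test {P2@t=13}
      N15 x:[4,9] y:[19/3,22/3] z:[12,25/2] -> miss, prune
    N12 x:[1,11] y:[3,5] z:[7/2,14] -> hit [7/2,5], descend [2, 13]
      N2 x:[10,11] y:[3,11/3] z:[7/2,13/2] -> miss, prune
      N13 x:[1,2] y:[14/3,5] z:[12,14] -> miss, prune
  N16 x:[9,24] y:[23/3,13] z:[15,47/2] -> miss, prune

11 AABB tests over nodes [0, 14, 8, 7, 4, 6, 15, 12, 2, 13, 16]; 1 leaf entered; closest P2.

== RESULT ==
1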